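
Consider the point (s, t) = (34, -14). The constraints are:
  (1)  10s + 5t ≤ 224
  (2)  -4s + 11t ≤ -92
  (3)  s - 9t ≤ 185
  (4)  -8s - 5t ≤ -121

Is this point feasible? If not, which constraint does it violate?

not feasible — violates (1)

Constraint (1): 10s + 5t = 270, which is not ≤ 224. All other constraints are satisfied.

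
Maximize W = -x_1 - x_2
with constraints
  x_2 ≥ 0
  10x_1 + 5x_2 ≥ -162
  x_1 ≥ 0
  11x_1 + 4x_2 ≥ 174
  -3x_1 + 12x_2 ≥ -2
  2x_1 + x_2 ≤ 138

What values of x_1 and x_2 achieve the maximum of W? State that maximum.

Corner points and W = -x_1 - x_2:
  (0, 87/2) → W = -87/2
  (0, 138) → W = -138
  (131/9, 125/36) → W = -649/36
  (1658/27, 410/27) → W = -2068/27

x_1 = 131/9, x_2 = 125/36, maximum W = -649/36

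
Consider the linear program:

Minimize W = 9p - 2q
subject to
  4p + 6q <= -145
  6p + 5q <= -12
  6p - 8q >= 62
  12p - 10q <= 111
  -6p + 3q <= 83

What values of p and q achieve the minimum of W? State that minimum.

p = -1163/24, q = -277/4, minimum W = -2381/8

The optimum lies where 12p - 10q = 111 and -6p + 3q = 83.
Solving simultaneously gives p = -1163/24, q = -277/4.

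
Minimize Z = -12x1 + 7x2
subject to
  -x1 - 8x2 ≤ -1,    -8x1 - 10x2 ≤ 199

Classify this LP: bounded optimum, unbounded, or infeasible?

unbounded

From the feasible point (-89/3, 23/6), moving in the direction (8, -1) keeps every constraint satisfied while Z decreases without bound.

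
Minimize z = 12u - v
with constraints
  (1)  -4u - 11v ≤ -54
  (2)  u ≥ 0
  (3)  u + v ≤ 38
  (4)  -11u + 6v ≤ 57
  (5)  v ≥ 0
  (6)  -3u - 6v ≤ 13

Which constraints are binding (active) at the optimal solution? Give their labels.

Feasible corners and z = 12u - v:
  (0, 54/11) → z = -54/11
  (27/2, 0) → z = 162
  (0, 19/2) → z = -19/2
  (171/17, 475/17) → z = 1577/17
  (38, 0) → z = 456

The minimum is at (0, 19/2). Substituting into each constraint, equality holds for (2) and (4); the remaining constraints have slack.

(2) and (4)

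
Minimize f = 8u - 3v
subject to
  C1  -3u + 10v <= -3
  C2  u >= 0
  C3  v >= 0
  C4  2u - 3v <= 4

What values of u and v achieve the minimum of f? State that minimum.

Extreme points and f = 8u - 3v:
  (1, 0) → f = 8
  (31/11, 6/11) → f = 230/11
  (2, 0) → f = 16

The optimum lies where -3u + 10v = -3 and v = 0.
Solving simultaneously gives u = 1, v = 0.

u = 1, v = 0, minimum f = 8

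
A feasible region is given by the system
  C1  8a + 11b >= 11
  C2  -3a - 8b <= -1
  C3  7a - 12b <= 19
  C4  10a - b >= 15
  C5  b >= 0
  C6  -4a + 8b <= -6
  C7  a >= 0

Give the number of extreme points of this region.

The feasible vertices (each the meet of two boundaries and inside every other half-plane) are:
  (19/7, 0)
  (10, 17/4)
  (3/2, 0)

3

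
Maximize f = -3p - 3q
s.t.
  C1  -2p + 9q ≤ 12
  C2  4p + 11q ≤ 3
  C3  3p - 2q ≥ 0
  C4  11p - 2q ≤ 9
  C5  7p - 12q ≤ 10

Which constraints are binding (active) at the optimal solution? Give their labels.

C3 and C5

Feasible corners and f = -3p - 3q:
  (6/41, 9/41) → f = -45/41
  (35/43, -1/43) → f = -102/43
  (-10/11, -15/11) → f = 75/11
  (44/59, -47/118) → f = -123/118

The maximum is at (-10/11, -15/11). Substituting into each constraint, equality holds for C3 and C5; the remaining constraints have slack.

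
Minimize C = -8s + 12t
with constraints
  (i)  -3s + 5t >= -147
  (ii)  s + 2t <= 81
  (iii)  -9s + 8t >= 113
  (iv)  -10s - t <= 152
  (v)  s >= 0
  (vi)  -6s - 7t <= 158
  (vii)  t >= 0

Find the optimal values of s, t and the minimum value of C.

At the optimal vertex, -9s + 8t = 113 and s = 0.
Solving simultaneously gives s = 0, t = 113/8.

s = 0, t = 113/8, minimum C = 339/2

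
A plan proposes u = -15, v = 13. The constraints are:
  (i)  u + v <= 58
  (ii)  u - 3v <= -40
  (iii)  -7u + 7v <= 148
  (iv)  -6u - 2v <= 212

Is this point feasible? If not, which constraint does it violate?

not feasible — violates (iii)

Constraint (iii): -7u + 7v = 196, which is not ≤ 148. All other constraints are satisfied.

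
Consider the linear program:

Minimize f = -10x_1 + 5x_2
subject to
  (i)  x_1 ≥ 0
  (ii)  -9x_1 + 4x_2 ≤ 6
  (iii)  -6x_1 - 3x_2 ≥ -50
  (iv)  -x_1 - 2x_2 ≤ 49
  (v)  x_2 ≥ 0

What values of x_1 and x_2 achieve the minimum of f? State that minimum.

x_1 = 25/3, x_2 = 0, minimum f = -250/3

Corner points and f = -10x_1 + 5x_2:
  (0, 3/2) → f = 15/2
  (0, 0) → f = 0
  (182/51, 162/17) → f = 610/51
  (25/3, 0) → f = -250/3

The binding constraints are -6x_1 - 3x_2 = -50 and x_2 = 0.
Solving simultaneously gives x_1 = 25/3, x_2 = 0.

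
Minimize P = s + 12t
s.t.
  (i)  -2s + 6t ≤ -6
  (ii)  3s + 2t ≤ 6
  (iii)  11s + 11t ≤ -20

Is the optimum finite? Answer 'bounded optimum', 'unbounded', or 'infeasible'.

From the feasible point (-27/44, -53/44), moving in the direction (2, -3) keeps every constraint satisfied while P decreases without bound.

unbounded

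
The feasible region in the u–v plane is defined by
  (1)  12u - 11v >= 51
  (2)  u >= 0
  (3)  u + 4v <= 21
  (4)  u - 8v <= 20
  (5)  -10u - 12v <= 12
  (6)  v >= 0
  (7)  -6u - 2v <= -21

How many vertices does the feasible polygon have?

The feasible vertices (each the meet of two boundaries and inside every other half-plane) are:
  (435/59, 201/59)
  (17/4, 0)
  (62/3, 1/12)
  (20, 0)

4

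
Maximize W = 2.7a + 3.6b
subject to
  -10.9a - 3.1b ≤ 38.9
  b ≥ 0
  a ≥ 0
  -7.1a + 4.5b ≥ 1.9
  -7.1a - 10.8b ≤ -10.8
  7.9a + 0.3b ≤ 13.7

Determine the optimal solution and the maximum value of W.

Feasible corners and W = 2.7a + 3.6b:
  (0, 1) → W = 18/5
  (0, 137/3) → W = 822/5
  (312/1207, 127/153) → W = 22246/6035
  (509/314, 2807/942) → W = 47427/3140

The binding constraints are a = 0 and 7.9a + 0.3b = 13.7.
Solving simultaneously gives a = 0, b = 137/3.

a = 0, b = 137/3, maximum W = 822/5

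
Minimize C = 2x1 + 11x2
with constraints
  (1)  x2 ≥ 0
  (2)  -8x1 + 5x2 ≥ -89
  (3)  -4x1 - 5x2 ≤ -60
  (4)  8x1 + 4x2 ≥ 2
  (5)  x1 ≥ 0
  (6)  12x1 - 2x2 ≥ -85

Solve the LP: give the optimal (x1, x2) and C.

x1 = 149/12, x2 = 31/15, minimum C = 1427/30

The feasible region is unbounded (it extends along (5, 8), (1, 6)), but C strictly increases along every unbounded feasible direction, so there is no improving ray and the minimum is attained at a vertex.

The optimum lies where -8x1 + 5x2 = -89 and -4x1 - 5x2 = -60.
Solving simultaneously gives x1 = 149/12, x2 = 31/15.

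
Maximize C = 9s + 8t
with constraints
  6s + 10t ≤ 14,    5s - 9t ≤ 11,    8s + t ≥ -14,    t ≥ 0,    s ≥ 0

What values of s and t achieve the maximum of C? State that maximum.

s = 59/26, t = 1/26, maximum C = 539/26

The binding constraints are 6s + 10t = 14 and 5s - 9t = 11.
Solving simultaneously gives s = 59/26, t = 1/26.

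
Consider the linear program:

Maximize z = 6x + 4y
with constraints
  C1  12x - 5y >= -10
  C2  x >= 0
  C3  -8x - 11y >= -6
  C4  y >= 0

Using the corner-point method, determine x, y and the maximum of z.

x = 3/4, y = 0, maximum z = 9/2

Feasible corners and z = 6x + 4y:
  (0, 6/11) → z = 24/11
  (0, 0) → z = 0
  (3/4, 0) → z = 9/2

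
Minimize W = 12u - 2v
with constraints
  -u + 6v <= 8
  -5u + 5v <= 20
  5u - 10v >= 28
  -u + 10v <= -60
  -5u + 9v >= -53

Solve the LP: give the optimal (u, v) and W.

u = -89/4, v = -73/4, minimum W = -461/2

The binding constraints are -5u + 5v = 20 and -5u + 9v = -53.
Solving simultaneously gives u = -89/4, v = -73/4.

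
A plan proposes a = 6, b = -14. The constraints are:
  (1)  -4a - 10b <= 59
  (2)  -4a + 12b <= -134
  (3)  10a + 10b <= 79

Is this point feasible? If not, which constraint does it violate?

Constraint (1): -4a - 10b = 116, which is not ≤ 59. All other constraints are satisfied.

not feasible — violates (1)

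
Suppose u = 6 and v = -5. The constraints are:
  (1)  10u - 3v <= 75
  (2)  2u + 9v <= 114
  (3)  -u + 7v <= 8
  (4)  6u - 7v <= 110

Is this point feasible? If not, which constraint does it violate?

(1): 75 ≤ 75 ✓
(2): -33 ≤ 114 ✓
(3): -41 ≤ 8 ✓
(4): 71 ≤ 110 ✓

feasible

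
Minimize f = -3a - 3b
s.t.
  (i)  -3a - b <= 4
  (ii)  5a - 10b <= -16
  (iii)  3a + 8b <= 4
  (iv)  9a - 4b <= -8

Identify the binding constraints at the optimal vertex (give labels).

(ii) and (iii)

Feasible corners and f = -3a - 3b:
  (-8/5, 4/5) → f = 12/5
  (-12/7, 8/7) → f = 12/7
  (-44/35, 34/35) → f = 6/7

The minimum is at (-44/35, 34/35). Substituting into each constraint, equality holds for (ii) and (iii); the remaining constraints have slack.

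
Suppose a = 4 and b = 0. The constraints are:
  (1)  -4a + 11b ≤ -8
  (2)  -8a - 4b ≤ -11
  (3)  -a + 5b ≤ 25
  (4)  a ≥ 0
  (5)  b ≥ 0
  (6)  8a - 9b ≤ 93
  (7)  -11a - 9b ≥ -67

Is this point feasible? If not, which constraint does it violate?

(1): -16 ≤ -8 ✓
(2): -32 ≤ -11 ✓
(3): -4 ≤ 25 ✓
(4): 4 ≥ 0 ✓
(5): 0 ≥ 0 ✓
(6): 32 ≤ 93 ✓
(7): -44 ≥ -67 ✓

feasible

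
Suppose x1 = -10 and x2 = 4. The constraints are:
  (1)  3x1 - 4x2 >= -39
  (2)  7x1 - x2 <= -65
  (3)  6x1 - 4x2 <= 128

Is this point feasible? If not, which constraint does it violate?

not feasible — violates (1)

Constraint (1): 3x1 - 4x2 = -46, which is not ≥ -39. All other constraints are satisfied.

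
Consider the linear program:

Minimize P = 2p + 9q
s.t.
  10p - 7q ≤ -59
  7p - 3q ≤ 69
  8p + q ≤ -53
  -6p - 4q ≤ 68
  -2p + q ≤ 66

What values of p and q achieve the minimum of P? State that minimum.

Feasible corners and P = 2p + 9q:
  (-215/33, -29/33) → P = -691/33
  (-356/41, -163/41) → P = -2179/41
  (-119/10, 211/5) → P = 356
  (-166/7, 130/7) → P = 838/7

The optimum lies where 10p - 7q = -59 and -6p - 4q = 68.
Solving simultaneously gives p = -356/41, q = -163/41.

p = -356/41, q = -163/41, minimum P = -2179/41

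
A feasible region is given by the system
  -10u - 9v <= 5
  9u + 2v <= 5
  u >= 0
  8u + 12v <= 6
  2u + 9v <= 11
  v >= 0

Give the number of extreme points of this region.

4

Of the 15 pairwise boundary intersections, those satisfying every inequality are:
  (12/23, 7/46)
  (5/9, 0)
  (0, 1/2)
  (0, 0)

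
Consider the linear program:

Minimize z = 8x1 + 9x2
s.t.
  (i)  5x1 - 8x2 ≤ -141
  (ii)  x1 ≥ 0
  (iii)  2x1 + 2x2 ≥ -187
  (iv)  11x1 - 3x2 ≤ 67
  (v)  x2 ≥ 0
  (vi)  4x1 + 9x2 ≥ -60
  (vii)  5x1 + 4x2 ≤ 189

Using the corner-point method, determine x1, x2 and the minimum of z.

x1 = 0, x2 = 141/8, minimum z = 1269/8

Feasible corners and z = 8x1 + 9x2:
  (0, 141/8) → z = 1269/8
  (959/73, 1886/73) → z = 24646/73
  (0, 189/4) → z = 1701/4
  (835/59, 1744/59) → z = 22376/59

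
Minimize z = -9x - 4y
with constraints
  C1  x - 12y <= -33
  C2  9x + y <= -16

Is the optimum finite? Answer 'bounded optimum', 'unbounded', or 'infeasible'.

unbounded

From the feasible point (-225/109, 281/109), moving in the direction (-1, 9) keeps every constraint satisfied while z decreases without bound.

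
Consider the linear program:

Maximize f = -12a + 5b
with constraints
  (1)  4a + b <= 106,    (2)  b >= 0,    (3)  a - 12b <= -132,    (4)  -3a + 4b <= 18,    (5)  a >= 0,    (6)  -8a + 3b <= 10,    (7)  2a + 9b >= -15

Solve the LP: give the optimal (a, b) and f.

Feasible corners and f = -12a + 5b:
  (1140/49, 634/49) → f = -10510/49
  (406/19, 390/19) → f = -2922/19
  (39/4, 189/16) → f = -927/16

The optimum lies where a - 12b = -132 and -3a + 4b = 18.
Solving simultaneously gives a = 39/4, b = 189/16.

a = 39/4, b = 189/16, maximum f = -927/16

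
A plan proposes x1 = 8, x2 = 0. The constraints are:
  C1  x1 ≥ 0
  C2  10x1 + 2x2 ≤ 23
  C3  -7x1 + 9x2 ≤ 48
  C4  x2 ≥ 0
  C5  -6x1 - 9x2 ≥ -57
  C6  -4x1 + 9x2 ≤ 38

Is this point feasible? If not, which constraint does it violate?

not feasible — violates C2

Constraint C2: 10x1 + 2x2 = 80, which is not ≤ 23. All other constraints are satisfied.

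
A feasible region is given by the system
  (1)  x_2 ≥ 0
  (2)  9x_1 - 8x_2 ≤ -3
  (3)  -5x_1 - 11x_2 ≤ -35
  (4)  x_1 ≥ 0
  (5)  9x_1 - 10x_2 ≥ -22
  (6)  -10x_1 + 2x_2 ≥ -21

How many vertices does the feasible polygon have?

4

Intersecting each pair of boundary lines and keeping only the points that satisfy every inequality leaves:
  (247/139, 330/139)
  (87/31, 219/62)
  (108/149, 425/149)
  (127/41, 409/82)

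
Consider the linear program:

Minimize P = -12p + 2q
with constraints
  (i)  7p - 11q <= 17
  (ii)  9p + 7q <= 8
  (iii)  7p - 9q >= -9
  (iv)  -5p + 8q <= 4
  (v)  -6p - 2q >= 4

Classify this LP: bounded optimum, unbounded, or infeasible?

bounded optimum

Feasible corners and P = -12p + 2q:
  (-18, -13) → P = 190
  (-1/8, -13/8) → P = -7/4
  (-36/11, -17/11) → P = 398/11
  (-20/29, 2/29) → P = 244/29
The feasible region has finitely many vertices and no improving ray; the minimum is -7/4 at (-1/8, -13/8).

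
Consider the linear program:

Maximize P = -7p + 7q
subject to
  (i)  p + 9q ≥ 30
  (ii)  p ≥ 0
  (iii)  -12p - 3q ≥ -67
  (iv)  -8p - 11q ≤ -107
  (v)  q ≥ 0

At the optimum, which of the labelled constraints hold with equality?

(ii) and (iii)

Corner points and P = -7p + 7q:
  (0, 67/3) → P = 469/3
  (0, 107/11) → P = 749/11
  (104/27, 187/27) → P = 581/27

The maximum is at (0, 67/3). Substituting into each constraint, equality holds for (ii) and (iii); the remaining constraints have slack.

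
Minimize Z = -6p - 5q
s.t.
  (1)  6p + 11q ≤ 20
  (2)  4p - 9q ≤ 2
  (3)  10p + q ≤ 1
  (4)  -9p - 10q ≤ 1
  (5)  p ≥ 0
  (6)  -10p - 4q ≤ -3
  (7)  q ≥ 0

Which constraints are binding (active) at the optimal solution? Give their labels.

(3) and (5)

Feasible corners and Z = -6p - 5q:
  (0, 1) → Z = -5
  (1/30, 2/3) → Z = -53/15
  (0, 3/4) → Z = -15/4

The minimum is at (0, 1). Substituting into each constraint, equality holds for (3) and (5); the remaining constraints have slack.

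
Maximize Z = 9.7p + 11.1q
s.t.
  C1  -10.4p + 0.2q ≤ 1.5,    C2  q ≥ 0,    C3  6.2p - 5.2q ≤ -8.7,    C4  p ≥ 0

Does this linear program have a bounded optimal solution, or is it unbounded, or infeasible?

unbounded

From the feasible point (0, 7.5), moving in the direction (0.2, 10.4) keeps every constraint satisfied while Z increases without bound.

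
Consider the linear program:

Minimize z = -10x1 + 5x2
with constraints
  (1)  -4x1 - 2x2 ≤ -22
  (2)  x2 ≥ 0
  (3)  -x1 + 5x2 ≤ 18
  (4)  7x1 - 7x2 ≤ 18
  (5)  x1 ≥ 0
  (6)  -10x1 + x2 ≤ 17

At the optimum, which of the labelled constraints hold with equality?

(3) and (4)

Extreme points and z = -10x1 + 5x2:
  (37/11, 47/11) → z = -135/11
  (95/21, 41/21) → z = -745/21
  (54/7, 36/7) → z = -360/7

The minimum is at (54/7, 36/7). Substituting into each constraint, equality holds for (3) and (4); the remaining constraints have slack.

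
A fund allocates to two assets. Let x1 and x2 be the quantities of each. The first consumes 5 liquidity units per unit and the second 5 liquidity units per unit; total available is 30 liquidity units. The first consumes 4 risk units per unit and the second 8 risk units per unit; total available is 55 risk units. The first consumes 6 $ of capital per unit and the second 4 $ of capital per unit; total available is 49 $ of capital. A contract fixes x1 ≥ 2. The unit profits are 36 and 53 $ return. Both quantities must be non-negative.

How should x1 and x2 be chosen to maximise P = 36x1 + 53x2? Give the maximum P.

Feasible corners and P = 36x1 + 53x2:
  (6, 0) → P = 216
  (2, 0) → P = 72
  (2, 4) → P = 284

At the optimal vertex, 5x1 + 5x2 = 30 and x1 = 2.
Solving simultaneously gives x1 = 2, x2 = 4.

x1 = 2, x2 = 4, maximum P = 284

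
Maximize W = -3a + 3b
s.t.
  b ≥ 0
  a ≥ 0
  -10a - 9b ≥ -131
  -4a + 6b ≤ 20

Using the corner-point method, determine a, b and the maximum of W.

a = 0, b = 10/3, maximum W = 10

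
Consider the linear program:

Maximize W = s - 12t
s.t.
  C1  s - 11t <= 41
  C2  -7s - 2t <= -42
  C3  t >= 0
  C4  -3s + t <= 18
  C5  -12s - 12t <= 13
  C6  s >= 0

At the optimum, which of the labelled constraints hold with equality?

Vertices and W = s - 12t:
  (41, 0) → W = 41
  (6, 0) → W = 6
  (6/13, 252/13) → W = -3018/13
The feasible region is unbounded (it extends along (11, 1), (1, 3)), but W strictly decreases along every unbounded feasible direction, so there is no improving ray and the maximum is attained at a vertex.

The maximum is at (41, 0). Substituting into each constraint, equality holds for C1 and C3; the remaining constraints have slack.

C1 and C3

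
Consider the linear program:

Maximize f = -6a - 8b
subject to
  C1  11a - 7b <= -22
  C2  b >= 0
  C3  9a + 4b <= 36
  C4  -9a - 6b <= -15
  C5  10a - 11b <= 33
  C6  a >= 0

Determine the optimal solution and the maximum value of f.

a = 0, b = 22/7, maximum f = -176/7

Vertices and f = -6a - 8b:
  (164/107, 594/107) → f = -5736/107
  (0, 22/7) → f = -176/7
  (0, 9) → f = -72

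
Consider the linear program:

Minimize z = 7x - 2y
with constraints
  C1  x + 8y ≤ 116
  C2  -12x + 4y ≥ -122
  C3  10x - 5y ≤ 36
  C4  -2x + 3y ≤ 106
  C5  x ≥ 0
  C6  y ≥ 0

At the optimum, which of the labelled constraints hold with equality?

C1 and C5

Vertices and z = 7x - 2y:
  (868/85, 1124/85) → z = 3828/85
  (0, 29/2) → z = -29
  (18/5, 0) → z = 126/5
  (0, 0) → z = 0

The minimum is at (0, 29/2). Substituting into each constraint, equality holds for C1 and C5; the remaining constraints have slack.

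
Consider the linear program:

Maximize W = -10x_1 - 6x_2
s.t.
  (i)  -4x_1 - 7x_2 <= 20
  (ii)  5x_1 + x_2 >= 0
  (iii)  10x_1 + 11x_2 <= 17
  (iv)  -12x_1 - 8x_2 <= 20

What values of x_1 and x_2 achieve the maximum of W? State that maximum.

The binding constraints are -4x_1 - 7x_2 = 20 and 5x_1 + x_2 = 0.
Solving simultaneously gives x_1 = 20/31, x_2 = -100/31.

x_1 = 20/31, x_2 = -100/31, maximum W = 400/31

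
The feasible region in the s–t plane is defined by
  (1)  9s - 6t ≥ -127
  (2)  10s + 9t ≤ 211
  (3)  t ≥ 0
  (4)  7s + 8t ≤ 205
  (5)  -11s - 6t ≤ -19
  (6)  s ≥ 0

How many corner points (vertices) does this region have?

5

Of the 15 pairwise boundary intersections, those satisfying every inequality are:
  (41/47, 3169/141)
  (0, 127/6)
  (211/10, 0)
  (19/11, 0)
  (0, 19/6)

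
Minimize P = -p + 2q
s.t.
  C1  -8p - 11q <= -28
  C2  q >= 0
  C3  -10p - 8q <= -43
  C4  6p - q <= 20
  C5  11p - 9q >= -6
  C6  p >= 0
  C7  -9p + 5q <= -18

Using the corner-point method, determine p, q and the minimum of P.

p = 7/2, q = 1, minimum P = -3/2

Vertices and P = -p + 2q:
  (7/2, 1) → P = -3/2
  (359/122, 207/122) → P = 55/122
  (82/21, 24/7) → P = 62/21

The optimum lies where -10p - 8q = -43 and 6p - q = 20.
Solving simultaneously gives p = 7/2, q = 1.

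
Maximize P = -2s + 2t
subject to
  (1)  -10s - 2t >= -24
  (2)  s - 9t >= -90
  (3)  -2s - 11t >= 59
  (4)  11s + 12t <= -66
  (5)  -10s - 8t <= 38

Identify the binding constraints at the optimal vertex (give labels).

Extreme points and P = -2s + 2t:
  (30/7, -66/7) → P = -192/7
  (67/15, -31/3) → P = -148/5
  (9/4, -121/16) → P = -157/8

The maximum is at (9/4, -121/16). Substituting into each constraint, equality holds for (4) and (5); the remaining constraints have slack.

(4) and (5)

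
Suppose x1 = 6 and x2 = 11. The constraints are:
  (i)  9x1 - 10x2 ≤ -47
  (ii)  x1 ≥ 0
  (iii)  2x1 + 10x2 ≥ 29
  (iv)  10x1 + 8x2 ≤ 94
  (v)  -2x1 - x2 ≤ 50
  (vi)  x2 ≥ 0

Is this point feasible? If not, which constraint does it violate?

Constraint (iv): 10x1 + 8x2 = 148, which is not ≤ 94. All other constraints are satisfied.

not feasible — violates (iv)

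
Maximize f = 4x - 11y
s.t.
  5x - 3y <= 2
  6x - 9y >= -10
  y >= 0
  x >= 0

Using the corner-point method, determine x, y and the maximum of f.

x = 2/5, y = 0, maximum f = 8/5

Extreme points and f = 4x - 11y:
  (16/9, 62/27) → f = -490/27
  (2/5, 0) → f = 8/5
  (0, 10/9) → f = -110/9
  (0, 0) → f = 0

At the optimal vertex, 5x - 3y = 2 and y = 0.
Solving simultaneously gives x = 2/5, y = 0.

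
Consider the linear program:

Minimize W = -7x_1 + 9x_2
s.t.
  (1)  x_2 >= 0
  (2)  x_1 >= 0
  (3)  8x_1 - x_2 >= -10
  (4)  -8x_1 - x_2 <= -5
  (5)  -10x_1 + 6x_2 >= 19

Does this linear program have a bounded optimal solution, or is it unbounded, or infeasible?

bounded optimum

Vertices and W = -7x_1 + 9x_2:
  (0, 10) → W = 90
  (0, 5) → W = 45
  (11/58, 101/29) → W = 1741/58
The feasible region has finitely many vertices and no improving ray; the minimum is 1741/58 at (11/58, 101/29).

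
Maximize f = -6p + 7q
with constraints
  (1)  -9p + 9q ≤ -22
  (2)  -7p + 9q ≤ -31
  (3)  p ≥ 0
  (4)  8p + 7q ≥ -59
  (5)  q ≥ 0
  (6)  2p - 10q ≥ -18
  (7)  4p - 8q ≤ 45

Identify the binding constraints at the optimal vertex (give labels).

Corner points and f = -6p + 7q:
  (31/7, 0) → f = -186/7
  (118/13, 47/13) → f = -379/13
  (45/4, 0) → f = -135/2
  (99/4, 27/4) → f = -405/4

The maximum is at (31/7, 0). Substituting into each constraint, equality holds for (2) and (5); the remaining constraints have slack.

(2) and (5)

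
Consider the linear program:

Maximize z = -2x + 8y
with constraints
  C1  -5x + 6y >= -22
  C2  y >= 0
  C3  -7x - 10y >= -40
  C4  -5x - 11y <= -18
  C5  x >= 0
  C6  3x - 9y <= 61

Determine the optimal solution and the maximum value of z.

Vertices and z = -2x + 8y:
  (22/5, 0) → z = -44/5
  (5, 1/2) → z = -6
  (18/5, 0) → z = -36/5
  (0, 4) → z = 32
  (0, 18/11) → z = 144/11

The binding constraints are -7x - 10y = -40 and x = 0.
Solving simultaneously gives x = 0, y = 4.

x = 0, y = 4, maximum z = 32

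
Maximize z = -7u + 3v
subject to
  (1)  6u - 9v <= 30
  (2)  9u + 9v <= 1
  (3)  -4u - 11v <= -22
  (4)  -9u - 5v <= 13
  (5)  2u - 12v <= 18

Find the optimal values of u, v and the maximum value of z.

At the optimal vertex, 9u + 9v = 1 and -9u - 5v = 13.
Solving simultaneously gives u = -61/18, v = 7/2.

u = -61/18, v = 7/2, maximum z = 308/9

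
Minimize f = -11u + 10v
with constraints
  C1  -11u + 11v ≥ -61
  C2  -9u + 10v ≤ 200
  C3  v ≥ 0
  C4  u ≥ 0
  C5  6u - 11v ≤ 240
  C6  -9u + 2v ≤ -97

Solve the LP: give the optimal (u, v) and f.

u = 2810/11, v = 2749/11, minimum f = -3420/11

Vertices and f = -11u + 10v:
  (2810/11, 2749/11) → f = -3420/11
  (135/11, 74/11) → f = -745/11
  (685/36, 297/8) → f = 2915/18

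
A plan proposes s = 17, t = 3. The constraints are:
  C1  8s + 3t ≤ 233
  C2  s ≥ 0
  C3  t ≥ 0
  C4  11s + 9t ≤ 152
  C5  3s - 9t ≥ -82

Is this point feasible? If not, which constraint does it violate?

Constraint C4: 11s + 9t = 214, which is not ≤ 152. All other constraints are satisfied.

not feasible — violates C4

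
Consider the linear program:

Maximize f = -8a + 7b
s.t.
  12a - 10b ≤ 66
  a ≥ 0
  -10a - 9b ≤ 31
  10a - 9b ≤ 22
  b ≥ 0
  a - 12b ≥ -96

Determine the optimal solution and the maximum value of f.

Corner points and f = -8a + 7b:
  (0, 0) → f = 0
  (0, 8) → f = 56
  (11/5, 0) → f = -88/5
  (376/37, 982/111) → f = -2150/111

a = 0, b = 8, maximum f = 56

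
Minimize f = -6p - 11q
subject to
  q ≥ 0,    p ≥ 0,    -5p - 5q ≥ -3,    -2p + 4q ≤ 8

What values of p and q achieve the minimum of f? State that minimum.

Feasible corners and f = -6p - 11q:
  (0, 0) → f = 0
  (3/5, 0) → f = -18/5
  (0, 3/5) → f = -33/5

At the optimal vertex, p = 0 and -5p - 5q = -3.
Solving simultaneously gives p = 0, q = 3/5.

p = 0, q = 3/5, minimum f = -33/5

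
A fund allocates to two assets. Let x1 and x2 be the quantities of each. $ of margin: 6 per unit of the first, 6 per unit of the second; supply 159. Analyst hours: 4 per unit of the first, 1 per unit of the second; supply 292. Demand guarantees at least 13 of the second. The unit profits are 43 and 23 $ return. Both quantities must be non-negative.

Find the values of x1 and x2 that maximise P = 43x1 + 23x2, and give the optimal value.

Corner points and P = 43x1 + 23x2:
  (0, 53/2) → P = 1219/2
  (0, 13) → P = 299
  (27/2, 13) → P = 1759/2

At the optimal vertex, 6x1 + 6x2 = 159 and x2 = 13.
Solving simultaneously gives x1 = 27/2, x2 = 13.

x1 = 27/2, x2 = 13, maximum P = 1759/2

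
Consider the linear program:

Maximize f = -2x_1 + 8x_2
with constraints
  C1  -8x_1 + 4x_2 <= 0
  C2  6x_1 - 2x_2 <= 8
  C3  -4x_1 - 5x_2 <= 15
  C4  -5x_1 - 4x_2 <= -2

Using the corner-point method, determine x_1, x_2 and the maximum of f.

x_1 = 4, x_2 = 8, maximum f = 56

Corner points and f = -2x_1 + 8x_2:
  (4, 8) → f = 56
  (2/13, 4/13) → f = 28/13
  (18/17, -14/17) → f = -148/17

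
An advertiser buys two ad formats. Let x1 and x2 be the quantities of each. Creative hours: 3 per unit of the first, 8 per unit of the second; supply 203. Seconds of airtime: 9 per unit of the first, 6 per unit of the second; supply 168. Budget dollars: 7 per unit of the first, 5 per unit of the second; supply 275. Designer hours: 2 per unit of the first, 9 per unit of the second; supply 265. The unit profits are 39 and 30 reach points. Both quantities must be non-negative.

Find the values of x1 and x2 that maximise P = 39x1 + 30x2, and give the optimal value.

Feasible corners and P = 39x1 + 30x2:
  (0, 0) → P = 0
  (0, 203/8) → P = 3045/4
  (56/3, 0) → P = 728
  (7/3, 49/2) → P = 826

The optimum lies where 3x1 + 8x2 = 203 and 9x1 + 6x2 = 168.
Solving simultaneously gives x1 = 7/3, x2 = 49/2.

x1 = 7/3, x2 = 49/2, maximum P = 826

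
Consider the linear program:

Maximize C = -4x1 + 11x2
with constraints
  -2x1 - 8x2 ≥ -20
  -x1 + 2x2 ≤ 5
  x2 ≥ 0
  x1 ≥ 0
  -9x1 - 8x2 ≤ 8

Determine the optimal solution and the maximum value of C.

x1 = 0, x2 = 5/2, maximum C = 55/2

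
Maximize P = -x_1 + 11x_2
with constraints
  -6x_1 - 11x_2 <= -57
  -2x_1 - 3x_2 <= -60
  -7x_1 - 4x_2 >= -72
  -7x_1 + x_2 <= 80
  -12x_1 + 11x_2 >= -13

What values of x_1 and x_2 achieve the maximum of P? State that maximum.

Vertices and P = -x_1 + 11x_2:
  (-24/13, 276/13) → P = 3060/13
  (-180/23, 580/23) → P = 6560/23
  (-248/35, 152/5) → P = 11952/35

The binding constraints are -7x_1 - 4x_2 = -72 and -7x_1 + x_2 = 80.
Solving simultaneously gives x_1 = -248/35, x_2 = 152/5.

x_1 = -248/35, x_2 = 152/5, maximum P = 11952/35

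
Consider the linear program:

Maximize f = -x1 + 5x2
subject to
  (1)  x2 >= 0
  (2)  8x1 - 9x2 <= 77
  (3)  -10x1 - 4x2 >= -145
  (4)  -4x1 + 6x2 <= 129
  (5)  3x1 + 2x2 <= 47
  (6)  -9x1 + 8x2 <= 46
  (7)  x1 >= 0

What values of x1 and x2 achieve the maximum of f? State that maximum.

Corner points and f = -x1 + 5x2:
  (77/8, 0) → f = -77/8
  (0, 0) → f = 0
  (1613/122, 195/61) → f = 337/122
  (51/4, 35/8) → f = 73/8
  (142/21, 187/14) → f = 2521/42
  (0, 23/4) → f = 115/4

x1 = 142/21, x2 = 187/14, maximum f = 2521/42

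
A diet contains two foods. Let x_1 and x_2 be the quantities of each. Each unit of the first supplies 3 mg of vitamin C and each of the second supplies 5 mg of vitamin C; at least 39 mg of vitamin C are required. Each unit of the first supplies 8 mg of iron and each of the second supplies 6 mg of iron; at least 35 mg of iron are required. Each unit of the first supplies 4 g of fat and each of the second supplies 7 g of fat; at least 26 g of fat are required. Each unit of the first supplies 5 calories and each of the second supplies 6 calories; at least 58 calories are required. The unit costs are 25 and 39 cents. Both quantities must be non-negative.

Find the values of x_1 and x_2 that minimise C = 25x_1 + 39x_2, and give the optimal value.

x_1 = 8, x_2 = 3, minimum C = 317

Vertices and C = 25x_1 + 39x_2:
  (0, 29/3) → C = 377
  (13, 0) → C = 325
  (8, 3) → C = 317
The feasible region is unbounded (it extends along (0, 1), (1, 0)), but C strictly increases along every unbounded feasible direction, so there is no improving ray and the minimum is attained at a vertex.

At the optimal vertex, 3x_1 + 5x_2 = 39 and 5x_1 + 6x_2 = 58.
Solving simultaneously gives x_1 = 8, x_2 = 3.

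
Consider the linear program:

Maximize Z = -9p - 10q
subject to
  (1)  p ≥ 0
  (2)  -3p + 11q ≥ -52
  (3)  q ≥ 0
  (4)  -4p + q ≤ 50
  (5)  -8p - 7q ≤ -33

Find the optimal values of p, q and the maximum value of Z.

Corner points and Z = -9p - 10q:
  (0, 50) → Z = -500
  (0, 33/7) → Z = -330/7
  (52/3, 0) → Z = -156
  (33/8, 0) → Z = -297/8
The feasible region is unbounded (it extends along (11, 3), (1, 4)), but Z strictly decreases along every unbounded feasible direction, so there is no improving ray and the maximum is attained at a vertex.

The binding constraints are q = 0 and -8p - 7q = -33.
Solving simultaneously gives p = 33/8, q = 0.

p = 33/8, q = 0, maximum Z = -297/8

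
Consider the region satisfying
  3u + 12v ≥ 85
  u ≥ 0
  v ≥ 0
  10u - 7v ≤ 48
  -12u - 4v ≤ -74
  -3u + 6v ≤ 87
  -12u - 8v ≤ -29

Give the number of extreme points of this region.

4

Intersecting each pair of boundary lines and keeping only the points that satisfy every inequality leaves:
  (1171/141, 706/141)
  (137/33, 133/22)
  (23, 26)
  (8/7, 211/14)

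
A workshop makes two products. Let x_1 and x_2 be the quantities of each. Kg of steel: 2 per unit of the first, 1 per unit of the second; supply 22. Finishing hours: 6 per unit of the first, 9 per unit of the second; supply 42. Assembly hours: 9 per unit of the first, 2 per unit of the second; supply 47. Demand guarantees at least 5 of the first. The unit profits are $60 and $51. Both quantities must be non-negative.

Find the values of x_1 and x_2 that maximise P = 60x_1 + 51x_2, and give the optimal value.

Feasible corners and P = 60x_1 + 51x_2:
  (47/9, 0) → P = 940/3
  (5, 0) → P = 300
  (5, 1) → P = 351

At the optimal vertex, 9x_1 + 2x_2 = 47 and x_1 = 5.
Solving simultaneously gives x_1 = 5, x_2 = 1.

x_1 = 5, x_2 = 1, maximum P = 351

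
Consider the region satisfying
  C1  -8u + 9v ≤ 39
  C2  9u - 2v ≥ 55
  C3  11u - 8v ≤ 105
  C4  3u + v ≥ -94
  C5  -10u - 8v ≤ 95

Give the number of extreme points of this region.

3

Intersecting each pair of boundary lines and keeping only the points that satisfy every inequality leaves:
  (573/65, 791/65)
  (1257/35, 1269/35)
  (23/5, -34/5)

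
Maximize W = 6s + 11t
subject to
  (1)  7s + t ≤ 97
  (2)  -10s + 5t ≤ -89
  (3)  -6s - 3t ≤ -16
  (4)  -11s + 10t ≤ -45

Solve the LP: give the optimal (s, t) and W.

Vertices and W = 6s + 11t:
  (574/45, 347/45) → W = 7261/45
  (55/3, -94/3) → W = -704/3
  (347/60, -187/30) → W = -508/15

The binding constraints are 7s + t = 97 and -10s + 5t = -89.
Solving simultaneously gives s = 574/45, t = 347/45.

s = 574/45, t = 347/45, maximum W = 7261/45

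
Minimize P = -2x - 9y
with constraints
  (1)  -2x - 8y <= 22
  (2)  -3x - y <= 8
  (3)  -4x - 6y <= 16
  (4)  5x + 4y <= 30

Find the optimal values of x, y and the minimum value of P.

Corner points and P = -2x - 9y:
  (1/5, -14/5) → P = 124/5
  (41/4, -85/16) → P = 437/16
  (-16/7, -8/7) → P = 104/7
  (-62/7, 130/7) → P = -1046/7

The optimum lies where -3x - y = 8 and 5x + 4y = 30.
Solving simultaneously gives x = -62/7, y = 130/7.

x = -62/7, y = 130/7, minimum P = -1046/7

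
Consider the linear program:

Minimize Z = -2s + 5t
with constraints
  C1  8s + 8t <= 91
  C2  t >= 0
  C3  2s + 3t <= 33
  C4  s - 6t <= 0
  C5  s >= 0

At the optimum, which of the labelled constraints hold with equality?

Extreme points and Z = -2s + 5t:
  (9/8, 41/4) → Z = 49
  (39/4, 13/8) → Z = -91/8
  (0, 0) → Z = 0
  (0, 11) → Z = 55

The minimum is at (39/4, 13/8). Substituting into each constraint, equality holds for C1 and C4; the remaining constraints have slack.

C1 and C4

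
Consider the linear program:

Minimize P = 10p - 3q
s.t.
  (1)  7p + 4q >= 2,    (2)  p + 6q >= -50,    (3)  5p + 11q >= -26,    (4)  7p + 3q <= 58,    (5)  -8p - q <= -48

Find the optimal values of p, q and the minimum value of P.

p = 86/17, q = 128/17, minimum P = 28

Feasible corners and P = 10p - 3q:
  (358/31, -236/31) → P = 4288/31
  (554/83, -448/83) → P = 6884/83
  (86/17, 128/17) → P = 28

At the optimal vertex, 7p + 3q = 58 and -8p - q = -48.
Solving simultaneously gives p = 86/17, q = 128/17.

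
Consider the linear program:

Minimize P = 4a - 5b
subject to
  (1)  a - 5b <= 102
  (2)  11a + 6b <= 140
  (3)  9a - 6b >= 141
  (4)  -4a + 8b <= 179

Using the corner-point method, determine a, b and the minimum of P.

Corner points and P = 4a - 5b:
  (1312/61, -982/61) → P = 10158/61
  (31/13, -259/13) → P = 1419/13
  (281/20, -97/40) → P = 2733/40

The optimum lies where 11a + 6b = 140 and 9a - 6b = 141.
Solving simultaneously gives a = 281/20, b = -97/40.

a = 281/20, b = -97/40, minimum P = 2733/40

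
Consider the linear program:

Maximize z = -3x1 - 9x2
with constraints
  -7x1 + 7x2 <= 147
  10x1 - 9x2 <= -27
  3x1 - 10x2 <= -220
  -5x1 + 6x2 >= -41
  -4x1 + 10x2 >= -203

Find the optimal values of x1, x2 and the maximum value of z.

x1 = 10/7, x2 = 157/7, maximum z = -1443/7

Extreme points and z = -3x1 - 9x2:
  (162, 183) → z = -2133
  (10/7, 157/7) → z = -1443/7
  (1710/73, 2119/73) → z = -24201/73

The optimum lies where -7x1 + 7x2 = 147 and 3x1 - 10x2 = -220.
Solving simultaneously gives x1 = 10/7, x2 = 157/7.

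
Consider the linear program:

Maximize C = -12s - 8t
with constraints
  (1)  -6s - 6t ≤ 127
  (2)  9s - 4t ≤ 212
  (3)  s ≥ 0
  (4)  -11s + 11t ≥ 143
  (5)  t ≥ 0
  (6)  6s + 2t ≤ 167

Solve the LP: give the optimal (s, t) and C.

Vertices and C = -12s - 8t:
  (0, 13) → C = -104
  (0, 167/2) → C = -668
  (141/8, 245/8) → C = -913/2

s = 0, t = 13, maximum C = -104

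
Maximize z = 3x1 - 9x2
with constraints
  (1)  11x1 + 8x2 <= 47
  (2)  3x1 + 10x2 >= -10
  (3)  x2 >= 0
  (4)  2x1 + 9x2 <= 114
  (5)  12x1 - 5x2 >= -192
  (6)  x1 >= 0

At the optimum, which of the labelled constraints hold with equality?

(1) and (3)

Corner points and z = 3x1 - 9x2:
  (47/11, 0) → z = 141/11
  (0, 47/8) → z = -423/8
  (0, 0) → z = 0

The maximum is at (47/11, 0). Substituting into each constraint, equality holds for (1) and (3); the remaining constraints have slack.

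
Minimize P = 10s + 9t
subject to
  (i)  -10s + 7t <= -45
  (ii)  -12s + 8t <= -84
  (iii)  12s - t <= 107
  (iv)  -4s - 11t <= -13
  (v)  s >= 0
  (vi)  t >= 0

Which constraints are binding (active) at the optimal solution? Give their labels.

(ii) and (vi)

Vertices and P = 10s + 9t:
  (193/21, 23/7) → P = 2551/21
  (7, 0) → P = 70
  (107/12, 0) → P = 535/6

The minimum is at (7, 0). Substituting into each constraint, equality holds for (ii) and (vi); the remaining constraints have slack.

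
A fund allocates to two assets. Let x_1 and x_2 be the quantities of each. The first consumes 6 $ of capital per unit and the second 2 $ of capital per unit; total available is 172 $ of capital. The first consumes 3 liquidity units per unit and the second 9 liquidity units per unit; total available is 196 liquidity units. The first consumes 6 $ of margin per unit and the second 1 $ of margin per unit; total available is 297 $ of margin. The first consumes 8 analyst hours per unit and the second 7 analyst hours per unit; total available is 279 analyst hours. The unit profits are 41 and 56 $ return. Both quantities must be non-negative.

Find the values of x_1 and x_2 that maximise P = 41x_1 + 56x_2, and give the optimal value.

Feasible corners and P = 41x_1 + 56x_2:
  (0, 0) → P = 0
  (0, 196/9) → P = 10976/9
  (86/3, 0) → P = 3526/3
  (323/13, 149/13) → P = 21587/13
  (67/3, 43/3) → P = 5155/3

At the optimal vertex, 3x_1 + 9x_2 = 196 and 8x_1 + 7x_2 = 279.
Solving simultaneously gives x_1 = 67/3, x_2 = 43/3.

x_1 = 67/3, x_2 = 43/3, maximum P = 5155/3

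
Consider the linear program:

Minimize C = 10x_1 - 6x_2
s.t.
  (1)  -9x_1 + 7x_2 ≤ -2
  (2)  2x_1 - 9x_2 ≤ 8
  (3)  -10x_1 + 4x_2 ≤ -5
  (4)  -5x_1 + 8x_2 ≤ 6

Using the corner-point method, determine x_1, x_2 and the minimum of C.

x_1 = 27/34, x_2 = 25/34, minimum C = 60/17

Corner points and C = 10x_1 - 6x_2:
  (27/34, 25/34) → C = 60/17
  (58/37, 64/37) → C = 196/37
  (13/82, -35/41) → C = 275/41
The feasible region is unbounded (it extends along (9, 2), (8, 5)), but C strictly increases along every unbounded feasible direction, so there is no improving ray and the minimum is attained at a vertex.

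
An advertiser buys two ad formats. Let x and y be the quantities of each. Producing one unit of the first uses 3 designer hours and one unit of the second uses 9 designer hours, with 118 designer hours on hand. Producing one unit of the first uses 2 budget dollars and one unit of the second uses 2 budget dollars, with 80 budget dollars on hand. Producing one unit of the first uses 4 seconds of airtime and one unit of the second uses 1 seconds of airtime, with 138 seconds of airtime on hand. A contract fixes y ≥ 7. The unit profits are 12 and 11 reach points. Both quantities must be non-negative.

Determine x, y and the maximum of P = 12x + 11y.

Feasible corners and P = 12x + 11y:
  (0, 118/9) → P = 1298/9
  (0, 7) → P = 77
  (55/3, 7) → P = 297

The binding constraints are 3x + 9y = 118 and y = 7.
Solving simultaneously gives x = 55/3, y = 7.

x = 55/3, y = 7, maximum P = 297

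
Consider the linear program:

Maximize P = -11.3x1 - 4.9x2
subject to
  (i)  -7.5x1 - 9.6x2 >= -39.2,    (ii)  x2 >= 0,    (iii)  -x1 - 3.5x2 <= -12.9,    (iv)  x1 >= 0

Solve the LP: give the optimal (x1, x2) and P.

x1 = 0, x2 = 129/35, maximum P = -903/50

Extreme points and P = -11.3x1 - 4.9x2:
  (1336/1665, 1151/333) → P = -48107/1850
  (0, 49/12) → P = -2401/120
  (0, 129/35) → P = -903/50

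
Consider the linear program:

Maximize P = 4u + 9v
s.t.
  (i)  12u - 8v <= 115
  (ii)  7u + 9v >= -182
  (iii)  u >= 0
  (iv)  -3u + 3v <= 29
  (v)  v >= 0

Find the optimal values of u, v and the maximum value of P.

u = 577/12, v = 231/4, maximum P = 8545/12

Corner points and P = 4u + 9v:
  (577/12, 231/4) → P = 8545/12
  (115/12, 0) → P = 115/3
  (0, 29/3) → P = 87
  (0, 0) → P = 0

The optimum lies where 12u - 8v = 115 and -3u + 3v = 29.
Solving simultaneously gives u = 577/12, v = 231/4.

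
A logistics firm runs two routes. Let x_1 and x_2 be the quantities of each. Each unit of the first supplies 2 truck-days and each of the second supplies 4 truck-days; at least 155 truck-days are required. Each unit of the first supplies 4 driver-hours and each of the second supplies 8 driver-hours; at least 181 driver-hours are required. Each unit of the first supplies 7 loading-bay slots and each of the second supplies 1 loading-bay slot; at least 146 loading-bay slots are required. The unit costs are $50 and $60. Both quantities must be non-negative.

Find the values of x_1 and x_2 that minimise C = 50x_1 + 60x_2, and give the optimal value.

The feasible region is unbounded (it extends along (0, 1), (1, 0)), but C strictly increases along every unbounded feasible direction, so there is no improving ray and the minimum is attained at a vertex.

At the optimal vertex, 2x_1 + 4x_2 = 155 and 7x_1 + x_2 = 146.
Solving simultaneously gives x_1 = 33/2, x_2 = 61/2.

x_1 = 33/2, x_2 = 61/2, minimum C = 2655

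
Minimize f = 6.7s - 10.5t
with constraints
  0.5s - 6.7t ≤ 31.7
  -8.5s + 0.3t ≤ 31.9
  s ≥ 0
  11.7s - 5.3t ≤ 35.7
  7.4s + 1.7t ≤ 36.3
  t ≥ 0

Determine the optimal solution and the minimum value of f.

Vertices and f = 6.7s - 10.5t:
  (0, 363/17) → f = -7623/34
  (0, 0) → f = 0
  (25308/5911, 16053/5911) → f = 10071/59110
  (119/39, 0) → f = 7973/390

The optimum lies where s = 0 and 7.4s + 1.7t = 36.3.
Solving simultaneously gives s = 0, t = 363/17.

s = 0, t = 363/17, minimum f = -7623/34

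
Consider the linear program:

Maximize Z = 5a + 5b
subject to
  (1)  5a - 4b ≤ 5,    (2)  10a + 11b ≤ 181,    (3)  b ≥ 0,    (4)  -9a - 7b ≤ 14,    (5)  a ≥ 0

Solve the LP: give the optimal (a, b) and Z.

a = 41/5, b = 9, maximum Z = 86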